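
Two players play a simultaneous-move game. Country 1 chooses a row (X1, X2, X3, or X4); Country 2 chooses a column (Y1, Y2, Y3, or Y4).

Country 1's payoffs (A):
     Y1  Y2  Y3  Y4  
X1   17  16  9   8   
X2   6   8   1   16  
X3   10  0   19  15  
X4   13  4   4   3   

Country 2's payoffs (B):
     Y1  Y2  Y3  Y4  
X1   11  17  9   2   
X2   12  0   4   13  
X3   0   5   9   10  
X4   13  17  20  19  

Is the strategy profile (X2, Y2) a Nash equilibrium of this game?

No

Holding Country 2 at Y2: Country 1 gets 8 from X2 but could get 16 by switching to X1. Country 1 has a profitable deviation.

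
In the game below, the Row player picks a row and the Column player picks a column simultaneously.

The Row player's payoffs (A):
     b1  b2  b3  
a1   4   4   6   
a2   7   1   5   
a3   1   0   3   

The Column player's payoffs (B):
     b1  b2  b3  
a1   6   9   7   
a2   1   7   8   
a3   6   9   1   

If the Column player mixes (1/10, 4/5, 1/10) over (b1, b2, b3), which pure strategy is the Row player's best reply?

Compute the Row player's expected payoff from each pure strategy against the given mix.
a1: (1/10)·4 + (4/5)·4 + (1/10)·6 = 21/5
a2: (1/10)·7 + (4/5)·1 + (1/10)·5 = 2
a3: (1/10)·1 + (4/5)·0 + (1/10)·3 = 2/5
Highest expected payoff is 21/5, from a1.

a1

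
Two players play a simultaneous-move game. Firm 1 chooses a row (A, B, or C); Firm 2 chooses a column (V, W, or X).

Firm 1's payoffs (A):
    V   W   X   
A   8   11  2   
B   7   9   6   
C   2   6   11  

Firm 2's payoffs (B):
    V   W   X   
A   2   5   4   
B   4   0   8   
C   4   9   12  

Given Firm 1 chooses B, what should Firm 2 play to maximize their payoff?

X

With Firm 1 fixed at B, Firm 2's payoffs are: V → 4, W → 0, X → 8.
The maximum is 8, achieved by X.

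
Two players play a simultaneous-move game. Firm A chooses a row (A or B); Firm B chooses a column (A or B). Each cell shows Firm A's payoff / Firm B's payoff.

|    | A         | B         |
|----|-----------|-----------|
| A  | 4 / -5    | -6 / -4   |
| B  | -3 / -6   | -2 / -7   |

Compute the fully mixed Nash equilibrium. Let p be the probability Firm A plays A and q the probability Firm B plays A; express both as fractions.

In a mixed NE each player is indifferent between their pure strategies, so the opponent's mix sets the indifference.
Firm B indifferent between A and B: p·(-5) + (1−p)·(-6) = p·(-4) + (1−p)·(-7) ⟹ (-6) + 1p = (-7) + 3p ⟹ p = 1/2.
Firm A indifferent between A and B: q·4 + (1−q)·(-6) = q·(-3) + (1−q)·(-2) ⟹ (-6) + 10q = (-2) + (-1)q ⟹ q = 4/11.

p = 1/2, q = 4/11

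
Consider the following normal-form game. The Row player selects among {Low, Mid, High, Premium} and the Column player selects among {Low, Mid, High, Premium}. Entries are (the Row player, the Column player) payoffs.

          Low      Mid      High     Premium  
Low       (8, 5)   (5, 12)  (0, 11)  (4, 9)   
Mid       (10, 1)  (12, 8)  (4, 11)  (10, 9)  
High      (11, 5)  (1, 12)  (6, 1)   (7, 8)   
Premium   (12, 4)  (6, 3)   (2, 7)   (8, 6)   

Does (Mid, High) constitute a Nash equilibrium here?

Holding the Column player at High: the Row player gets 4 from Mid but could get 6 by switching to High. The Row player has a profitable deviation.

No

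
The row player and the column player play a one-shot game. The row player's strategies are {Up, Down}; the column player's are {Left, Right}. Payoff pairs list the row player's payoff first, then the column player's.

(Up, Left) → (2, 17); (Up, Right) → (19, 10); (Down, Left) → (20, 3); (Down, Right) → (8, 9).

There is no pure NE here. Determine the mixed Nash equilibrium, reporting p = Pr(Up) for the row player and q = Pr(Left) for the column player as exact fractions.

Each player's mixing probability is pinned down by making the *other* player indifferent.
The column player indifferent between Left and Right: p·17 + (1−p)·3 = p·10 + (1−p)·9 ⟹ 3 + 14p = 9 + 1p ⟹ p = 6/13.
The row player indifferent between Up and Down: q·2 + (1−q)·19 = q·20 + (1−q)·8 ⟹ 19 + (-17)q = 8 + 12q ⟹ q = 11/29.

p = 6/13, q = 11/29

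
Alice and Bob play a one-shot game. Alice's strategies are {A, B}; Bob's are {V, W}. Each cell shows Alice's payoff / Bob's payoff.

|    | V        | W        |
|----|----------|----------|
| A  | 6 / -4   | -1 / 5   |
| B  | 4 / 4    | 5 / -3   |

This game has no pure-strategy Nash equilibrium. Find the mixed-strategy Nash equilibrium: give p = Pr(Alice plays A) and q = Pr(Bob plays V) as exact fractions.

In a mixed NE each player is indifferent between their pure strategies, so the opponent's mix sets the indifference.
Bob indifferent between V and W: p·(-4) + (1−p)·4 = p·5 + (1−p)·(-3) ⟹ 4 + (-8)p = (-3) + 8p ⟹ p = 7/16.
Alice indifferent between A and B: q·6 + (1−q)·(-1) = q·4 + (1−q)·5 ⟹ (-1) + 7q = 5 + (-1)q ⟹ q = 3/4.

p = 7/16, q = 3/4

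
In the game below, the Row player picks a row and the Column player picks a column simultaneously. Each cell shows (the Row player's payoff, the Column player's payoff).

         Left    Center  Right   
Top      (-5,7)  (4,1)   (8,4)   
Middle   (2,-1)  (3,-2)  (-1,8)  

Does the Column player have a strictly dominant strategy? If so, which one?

No strictly dominant strategy

Check whether one of the Column player's strategies beats all alternatives regardless of what the opponent does.
Left is not dominant: against Middle, Right gives 8 > -1.
Center is not dominant: against Top, Left gives 7 > 1.
Right is not dominant: against Top, Left gives 7 > 4.
No single strategy is best against every opponent action.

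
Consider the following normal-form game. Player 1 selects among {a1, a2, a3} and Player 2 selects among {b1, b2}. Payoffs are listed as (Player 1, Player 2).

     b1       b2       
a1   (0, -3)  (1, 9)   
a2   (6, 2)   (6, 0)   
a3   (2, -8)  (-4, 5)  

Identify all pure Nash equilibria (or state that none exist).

(a2, b1)

Check mutual best responses: a cell is a NE iff neither player can gain by unilaterally deviating.
Player 1's best responses — vs b1: a2 (payoff 6); vs b2: a2 (payoff 6).
Player 2's best responses — vs a1: b2 (payoff 9); vs a2: b1 (payoff 2); vs a3: b2 (payoff 5).
The only mutual best response is (a2, b1); neither player gains by switching there.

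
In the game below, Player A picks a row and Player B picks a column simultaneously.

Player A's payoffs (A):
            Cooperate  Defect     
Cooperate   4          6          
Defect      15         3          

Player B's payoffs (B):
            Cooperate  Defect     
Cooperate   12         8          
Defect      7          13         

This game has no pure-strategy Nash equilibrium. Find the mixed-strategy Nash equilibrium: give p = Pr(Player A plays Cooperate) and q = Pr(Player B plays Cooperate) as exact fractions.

In a mixed NE each player is indifferent between their pure strategies, so the opponent's mix sets the indifference.
Player B indifferent between Cooperate and Defect: p·12 + (1−p)·7 = p·8 + (1−p)·13 ⟹ 7 + 5p = 13 + (-5)p ⟹ p = 3/5.
Player A indifferent between Cooperate and Defect: q·4 + (1−q)·6 = q·15 + (1−q)·3 ⟹ 6 + (-2)q = 3 + 12q ⟹ q = 3/14.

p = 3/5, q = 3/14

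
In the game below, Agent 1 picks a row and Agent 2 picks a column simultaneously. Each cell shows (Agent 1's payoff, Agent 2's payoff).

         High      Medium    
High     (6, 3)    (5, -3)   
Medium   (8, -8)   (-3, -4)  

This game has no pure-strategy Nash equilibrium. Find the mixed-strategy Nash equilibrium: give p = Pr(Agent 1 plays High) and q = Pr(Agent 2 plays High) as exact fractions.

In a mixed NE each player is indifferent between their pure strategies, so the opponent's mix sets the indifference.
Agent 2 indifferent between High and Medium: p·3 + (1−p)·(-8) = p·(-3) + (1−p)·(-4) ⟹ (-8) + 11p = (-4) + 1p ⟹ p = 2/5.
Agent 1 indifferent between High and Medium: q·6 + (1−q)·5 = q·8 + (1−q)·(-3) ⟹ 5 + 1q = (-3) + 11q ⟹ q = 4/5.

p = 2/5, q = 4/5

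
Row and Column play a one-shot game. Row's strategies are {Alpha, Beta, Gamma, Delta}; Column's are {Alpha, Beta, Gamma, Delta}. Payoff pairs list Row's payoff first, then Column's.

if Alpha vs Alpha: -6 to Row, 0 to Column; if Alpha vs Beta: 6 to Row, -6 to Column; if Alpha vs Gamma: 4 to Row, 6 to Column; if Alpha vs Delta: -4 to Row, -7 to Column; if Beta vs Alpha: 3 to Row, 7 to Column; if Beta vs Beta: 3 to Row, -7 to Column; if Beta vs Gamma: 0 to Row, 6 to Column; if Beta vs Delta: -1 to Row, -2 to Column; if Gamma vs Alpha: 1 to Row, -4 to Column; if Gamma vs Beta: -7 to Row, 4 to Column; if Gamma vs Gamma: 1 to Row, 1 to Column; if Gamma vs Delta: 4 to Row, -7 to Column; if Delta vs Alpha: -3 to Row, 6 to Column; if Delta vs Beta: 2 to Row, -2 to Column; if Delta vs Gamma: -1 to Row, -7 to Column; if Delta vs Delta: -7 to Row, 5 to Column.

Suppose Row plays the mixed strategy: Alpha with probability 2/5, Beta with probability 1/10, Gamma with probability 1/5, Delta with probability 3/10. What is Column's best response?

Compute Column's expected payoff from each pure strategy against the given mix.
Alpha: (2/5)·0 + (1/10)·7 + (1/5)·(-4) + (3/10)·6 = 17/10
Beta: (2/5)·(-6) + (1/10)·(-7) + (1/5)·4 + (3/10)·(-2) = -29/10
Gamma: (2/5)·6 + (1/10)·6 + (1/5)·1 + (3/10)·(-7) = 11/10
Delta: (2/5)·(-7) + (1/10)·(-2) + (1/5)·(-7) + (3/10)·5 = -29/10
Highest expected payoff is 17/10, from Alpha.

Alpha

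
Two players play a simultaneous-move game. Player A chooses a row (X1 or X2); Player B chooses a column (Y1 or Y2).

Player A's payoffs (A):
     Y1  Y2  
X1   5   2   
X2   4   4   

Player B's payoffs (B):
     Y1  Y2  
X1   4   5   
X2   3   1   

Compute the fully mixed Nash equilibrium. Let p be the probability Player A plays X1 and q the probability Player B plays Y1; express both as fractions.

In a mixed NE each player is indifferent between their pure strategies, so the opponent's mix sets the indifference.
Player B indifferent between Y1 and Y2: p·4 + (1−p)·3 = p·5 + (1−p)·1 ⟹ 3 + 1p = 1 + 4p ⟹ p = 2/3.
Player A indifferent between X1 and X2: q·5 + (1−q)·2 = q·4 + (1−q)·4 ⟹ 2 + 3q = 4 + 0q ⟹ q = 2/3.

p = 2/3, q = 2/3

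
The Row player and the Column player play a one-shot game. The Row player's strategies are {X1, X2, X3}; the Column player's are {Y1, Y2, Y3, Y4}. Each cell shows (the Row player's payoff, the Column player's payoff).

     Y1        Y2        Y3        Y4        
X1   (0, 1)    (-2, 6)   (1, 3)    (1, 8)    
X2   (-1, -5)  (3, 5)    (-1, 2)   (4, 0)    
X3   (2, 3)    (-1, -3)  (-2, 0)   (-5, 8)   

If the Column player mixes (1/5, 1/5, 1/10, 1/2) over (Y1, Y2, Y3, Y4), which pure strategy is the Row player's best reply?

The Row player's best reply maximizes expected payoff against the mix.
X1: (1/5)·0 + (1/5)·(-2) + (1/10)·1 + (1/2)·1 = 1/5
X2: (1/5)·(-1) + (1/5)·3 + (1/10)·(-1) + (1/2)·4 = 23/10
X3: (1/5)·2 + (1/5)·(-1) + (1/10)·(-2) + (1/2)·(-5) = -5/2
Highest expected payoff is 23/10, from X2.

X2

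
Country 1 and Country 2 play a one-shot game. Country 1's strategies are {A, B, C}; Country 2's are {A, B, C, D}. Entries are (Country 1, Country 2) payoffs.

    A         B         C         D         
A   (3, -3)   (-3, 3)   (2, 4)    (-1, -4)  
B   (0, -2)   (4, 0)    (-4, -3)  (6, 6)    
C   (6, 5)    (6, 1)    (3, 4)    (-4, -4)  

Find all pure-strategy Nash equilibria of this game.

A profile is a Nash equilibrium when each player is best-responding to the other.
Country 1's best responses — vs A: C (payoff 6); vs B: C (payoff 6); vs C: C (payoff 3); vs D: B (payoff 6).
Country 2's best responses — vs A: C (payoff 4); vs B: D (payoff 6); vs C: A (payoff 5).
Mutual best responses occur at (B, D) and (C, A); at each, neither player gains by switching.

(B, D) and (C, A)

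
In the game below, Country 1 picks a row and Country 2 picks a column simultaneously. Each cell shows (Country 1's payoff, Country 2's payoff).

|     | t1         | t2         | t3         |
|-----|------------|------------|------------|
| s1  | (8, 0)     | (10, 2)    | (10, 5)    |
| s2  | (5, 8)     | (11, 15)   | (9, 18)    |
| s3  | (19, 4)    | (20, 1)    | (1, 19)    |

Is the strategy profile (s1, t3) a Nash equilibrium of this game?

Yes

Holding Country 2 at t3: Country 1 gets 10 from s1, versus 9 from s2, 1 from s3. No profitable deviation for Country 1.
Holding Country 1 at s1: Country 2 gets 5 from t3, versus 0 from t1, 2 from t2. No profitable deviation for Country 2 either.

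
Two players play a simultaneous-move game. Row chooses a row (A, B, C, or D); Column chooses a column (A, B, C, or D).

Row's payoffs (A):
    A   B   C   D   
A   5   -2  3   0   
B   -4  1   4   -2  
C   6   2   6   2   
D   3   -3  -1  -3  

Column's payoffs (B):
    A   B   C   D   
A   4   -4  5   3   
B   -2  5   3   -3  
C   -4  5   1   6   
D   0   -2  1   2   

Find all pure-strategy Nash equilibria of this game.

(C, D)

Find each player's best response to every opponent strategy; NE are the intersections.
Row's best responses — vs A: C (payoff 6); vs B: C (payoff 2); vs C: C (payoff 6); vs D: C (payoff 2).
Column's best responses — vs A: C (payoff 5); vs B: B (payoff 5); vs C: D (payoff 6); vs D: D (payoff 2).
The only mutual best response is (C, D); neither player gains by switching there.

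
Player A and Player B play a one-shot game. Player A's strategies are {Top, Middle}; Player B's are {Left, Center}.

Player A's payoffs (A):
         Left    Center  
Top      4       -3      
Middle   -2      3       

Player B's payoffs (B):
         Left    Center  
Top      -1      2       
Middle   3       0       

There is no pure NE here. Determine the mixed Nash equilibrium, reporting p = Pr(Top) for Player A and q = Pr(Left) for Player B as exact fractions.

In a mixed NE each player is indifferent between their pure strategies, so the opponent's mix sets the indifference.
Player B indifferent between Left and Center: p·(-1) + (1−p)·3 = p·2 + (1−p)·0 ⟹ 3 + (-4)p = 0 + 2p ⟹ p = 1/2.
Player A indifferent between Top and Middle: q·4 + (1−q)·(-3) = q·(-2) + (1−q)·3 ⟹ (-3) + 7q = 3 + (-5)q ⟹ q = 1/2.

p = 1/2, q = 1/2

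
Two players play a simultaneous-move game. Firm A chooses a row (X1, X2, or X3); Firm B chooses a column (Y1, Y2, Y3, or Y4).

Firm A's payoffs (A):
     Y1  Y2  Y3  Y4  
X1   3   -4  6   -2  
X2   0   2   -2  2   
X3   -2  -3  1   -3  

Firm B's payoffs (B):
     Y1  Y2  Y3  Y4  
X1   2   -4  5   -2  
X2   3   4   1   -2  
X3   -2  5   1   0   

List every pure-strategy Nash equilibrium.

(X1, Y3) and (X2, Y2)

A profile is a Nash equilibrium when each player is best-responding to the other.
Firm A's best responses — vs Y1: X1 (payoff 3); vs Y2: X2 (payoff 2); vs Y3: X1 (payoff 6); vs Y4: X2 (payoff 2).
Firm B's best responses — vs X1: Y3 (payoff 5); vs X2: Y2 (payoff 4); vs X3: Y2 (payoff 5).
Mutual best responses occur at (X1, Y3) and (X2, Y2); at each, neither player gains by switching.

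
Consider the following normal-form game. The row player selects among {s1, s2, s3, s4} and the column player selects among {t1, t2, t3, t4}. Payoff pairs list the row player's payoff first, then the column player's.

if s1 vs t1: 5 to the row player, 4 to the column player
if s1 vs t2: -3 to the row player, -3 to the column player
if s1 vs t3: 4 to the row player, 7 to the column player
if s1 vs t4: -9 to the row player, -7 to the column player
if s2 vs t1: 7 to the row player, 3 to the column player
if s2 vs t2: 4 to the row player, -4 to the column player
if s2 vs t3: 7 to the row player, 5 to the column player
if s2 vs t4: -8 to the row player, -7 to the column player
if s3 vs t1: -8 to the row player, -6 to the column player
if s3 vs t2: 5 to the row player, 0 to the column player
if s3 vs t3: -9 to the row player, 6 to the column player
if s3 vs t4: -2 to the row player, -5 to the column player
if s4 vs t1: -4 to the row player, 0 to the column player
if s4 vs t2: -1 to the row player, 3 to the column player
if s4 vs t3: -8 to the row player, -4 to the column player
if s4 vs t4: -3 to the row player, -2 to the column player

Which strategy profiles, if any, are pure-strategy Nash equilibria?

(s2, t3)

A profile is a Nash equilibrium when each player is best-responding to the other.
The row player's best responses — vs t1: s2 (payoff 7); vs t2: s3 (payoff 5); vs t3: s2 (payoff 7); vs t4: s3 (payoff -2).
The column player's best responses — vs s1: t3 (payoff 7); vs s2: t3 (payoff 5); vs s3: t3 (payoff 6); vs s4: t2 (payoff 3).
The only mutual best response is (s2, t3); neither player gains by switching there.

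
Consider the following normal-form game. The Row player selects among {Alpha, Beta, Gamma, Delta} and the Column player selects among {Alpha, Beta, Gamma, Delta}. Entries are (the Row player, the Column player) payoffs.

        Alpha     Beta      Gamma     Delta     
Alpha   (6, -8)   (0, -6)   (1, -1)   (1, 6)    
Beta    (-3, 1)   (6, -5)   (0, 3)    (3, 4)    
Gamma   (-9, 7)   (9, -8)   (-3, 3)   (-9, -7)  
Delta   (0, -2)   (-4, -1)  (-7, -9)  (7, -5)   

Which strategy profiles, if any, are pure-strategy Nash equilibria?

Check mutual best responses: a cell is a NE iff neither player can gain by unilaterally deviating.
The Row player's best responses — vs Alpha: Alpha (payoff 6); vs Beta: Gamma (payoff 9); vs Gamma: Alpha (payoff 1); vs Delta: Delta (payoff 7).
The Column player's best responses — vs Alpha: Delta (payoff 6); vs Beta: Delta (payoff 4); vs Gamma: Alpha (payoff 7); vs Delta: Beta (payoff -1).
No cell has both players best-responding. For instance, the Row player's best reply to Gamma is Alpha, but against Alpha the Column player prefers Delta over Gamma.

None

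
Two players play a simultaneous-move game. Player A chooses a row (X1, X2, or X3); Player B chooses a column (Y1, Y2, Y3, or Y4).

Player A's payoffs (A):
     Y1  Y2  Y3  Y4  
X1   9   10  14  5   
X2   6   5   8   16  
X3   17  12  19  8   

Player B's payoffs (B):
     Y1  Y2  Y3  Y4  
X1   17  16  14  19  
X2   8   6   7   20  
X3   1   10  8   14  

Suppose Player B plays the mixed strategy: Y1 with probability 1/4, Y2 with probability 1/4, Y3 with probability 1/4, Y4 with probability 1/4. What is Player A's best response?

X3

Compute Player A's expected payoff from each pure strategy against the given mix.
X1: (1/4)·9 + (1/4)·10 + (1/4)·14 + (1/4)·5 = 19/2
X2: (1/4)·6 + (1/4)·5 + (1/4)·8 + (1/4)·16 = 35/4
X3: (1/4)·17 + (1/4)·12 + (1/4)·19 + (1/4)·8 = 14
Highest expected payoff is 14, from X3.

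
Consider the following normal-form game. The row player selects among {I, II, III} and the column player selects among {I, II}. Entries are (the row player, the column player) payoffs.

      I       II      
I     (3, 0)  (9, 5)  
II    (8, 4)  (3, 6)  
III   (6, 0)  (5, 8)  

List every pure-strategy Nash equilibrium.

Check mutual best responses: a cell is a NE iff neither player can gain by unilaterally deviating.
The row player's best responses — vs I: II (payoff 8); vs II: I (payoff 9).
The column player's best responses — vs I: II (payoff 5); vs II: II (payoff 6); vs III: II (payoff 8).
The only mutual best response is (I, II); neither player gains by switching there.

(I, II)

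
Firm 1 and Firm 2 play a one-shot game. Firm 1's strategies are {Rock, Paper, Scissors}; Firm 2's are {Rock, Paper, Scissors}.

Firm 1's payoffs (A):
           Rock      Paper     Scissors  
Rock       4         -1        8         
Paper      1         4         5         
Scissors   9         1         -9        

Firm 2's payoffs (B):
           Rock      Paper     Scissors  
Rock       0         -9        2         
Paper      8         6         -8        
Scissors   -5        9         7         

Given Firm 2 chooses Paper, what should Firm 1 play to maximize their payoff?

Paper

With Firm 2 fixed at Paper, Firm 1's payoffs are: Rock → -1, Paper → 4, Scissors → 1.
The maximum is 4, achieved by Paper.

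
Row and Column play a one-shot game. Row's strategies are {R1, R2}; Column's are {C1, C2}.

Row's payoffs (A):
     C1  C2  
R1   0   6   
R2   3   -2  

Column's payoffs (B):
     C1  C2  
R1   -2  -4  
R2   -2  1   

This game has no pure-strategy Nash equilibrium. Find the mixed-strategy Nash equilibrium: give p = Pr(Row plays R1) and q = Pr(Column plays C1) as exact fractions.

p = 3/5, q = 8/11

Each player's mixing probability is pinned down by making the *other* player indifferent.
Column indifferent between C1 and C2: p·(-2) + (1−p)·(-2) = p·(-4) + (1−p)·1 ⟹ (-2) + 0p = 1 + (-5)p ⟹ p = 3/5.
Row indifferent between R1 and R2: q·0 + (1−q)·6 = q·3 + (1−q)·(-2) ⟹ 6 + (-6)q = (-2) + 5q ⟹ q = 8/11.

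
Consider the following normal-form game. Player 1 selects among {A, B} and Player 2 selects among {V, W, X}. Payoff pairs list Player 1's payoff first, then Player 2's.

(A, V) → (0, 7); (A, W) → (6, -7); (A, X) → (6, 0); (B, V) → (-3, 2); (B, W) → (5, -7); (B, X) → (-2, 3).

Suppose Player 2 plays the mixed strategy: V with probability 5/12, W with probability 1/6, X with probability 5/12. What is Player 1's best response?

A

Compute Player 1's expected payoff from each pure strategy against the given mix.
A: (5/12)·0 + (1/6)·6 + (5/12)·6 = 7/2
B: (5/12)·(-3) + (1/6)·5 + (5/12)·(-2) = -5/4
Highest expected payoff is 7/2, from A.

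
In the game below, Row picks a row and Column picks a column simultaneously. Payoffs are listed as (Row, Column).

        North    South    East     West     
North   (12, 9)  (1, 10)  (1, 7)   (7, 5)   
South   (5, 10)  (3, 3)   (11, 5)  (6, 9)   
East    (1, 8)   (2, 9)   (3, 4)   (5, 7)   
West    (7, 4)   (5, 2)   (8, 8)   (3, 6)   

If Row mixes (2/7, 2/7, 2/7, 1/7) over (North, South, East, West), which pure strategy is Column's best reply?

Column's best reply maximizes expected payoff against the mix.
North: (2/7)·9 + (2/7)·10 + (2/7)·8 + (1/7)·4 = 58/7
South: (2/7)·10 + (2/7)·3 + (2/7)·9 + (1/7)·2 = 46/7
East: (2/7)·7 + (2/7)·5 + (2/7)·4 + (1/7)·8 = 40/7
West: (2/7)·5 + (2/7)·9 + (2/7)·7 + (1/7)·6 = 48/7
Highest expected payoff is 58/7, from North.

North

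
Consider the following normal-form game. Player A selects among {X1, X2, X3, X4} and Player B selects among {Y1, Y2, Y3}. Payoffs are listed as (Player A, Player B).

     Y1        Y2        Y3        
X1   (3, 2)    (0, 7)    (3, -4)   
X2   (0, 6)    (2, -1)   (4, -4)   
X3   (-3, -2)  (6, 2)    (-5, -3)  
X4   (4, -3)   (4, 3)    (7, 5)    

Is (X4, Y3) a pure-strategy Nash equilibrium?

Yes

Holding Player B at Y3: Player A gets 7 from X4, versus 3 from X1, 4 from X2, -5 from X3. No profitable deviation for Player A.
Holding Player A at X4: Player B gets 5 from Y3, versus -3 from Y1, 3 from Y2. No profitable deviation for Player B either.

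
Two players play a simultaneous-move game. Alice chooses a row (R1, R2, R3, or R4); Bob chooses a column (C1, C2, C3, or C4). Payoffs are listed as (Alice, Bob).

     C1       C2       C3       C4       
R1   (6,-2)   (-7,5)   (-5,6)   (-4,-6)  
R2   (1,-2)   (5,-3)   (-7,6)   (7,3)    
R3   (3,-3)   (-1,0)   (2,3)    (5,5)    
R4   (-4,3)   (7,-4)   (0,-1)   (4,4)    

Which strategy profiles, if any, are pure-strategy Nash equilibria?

No pure-strategy Nash equilibrium

Find each player's best response to every opponent strategy; NE are the intersections.
Alice's best responses — vs C1: R1 (payoff 6); vs C2: R4 (payoff 7); vs C3: R3 (payoff 2); vs C4: R2 (payoff 7).
Bob's best responses — vs R1: C3 (payoff 6); vs R2: C3 (payoff 6); vs R3: C4 (payoff 5); vs R4: C4 (payoff 4).
No cell has both players best-responding. For instance, Alice's best reply to C4 is R2, but against R2 Bob prefers C3 over C4.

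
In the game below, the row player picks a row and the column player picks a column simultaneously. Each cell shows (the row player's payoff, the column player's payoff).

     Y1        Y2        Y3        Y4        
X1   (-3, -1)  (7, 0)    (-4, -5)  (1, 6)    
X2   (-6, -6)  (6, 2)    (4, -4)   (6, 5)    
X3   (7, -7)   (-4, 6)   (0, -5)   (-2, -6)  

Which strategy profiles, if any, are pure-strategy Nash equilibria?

(X2, Y4)

A profile is a Nash equilibrium when each player is best-responding to the other.
The row player's best responses — vs Y1: X3 (payoff 7); vs Y2: X1 (payoff 7); vs Y3: X2 (payoff 4); vs Y4: X2 (payoff 6).
The column player's best responses — vs X1: Y4 (payoff 6); vs X2: Y4 (payoff 5); vs X3: Y2 (payoff 6).
The only mutual best response is (X2, Y4); neither player gains by switching there.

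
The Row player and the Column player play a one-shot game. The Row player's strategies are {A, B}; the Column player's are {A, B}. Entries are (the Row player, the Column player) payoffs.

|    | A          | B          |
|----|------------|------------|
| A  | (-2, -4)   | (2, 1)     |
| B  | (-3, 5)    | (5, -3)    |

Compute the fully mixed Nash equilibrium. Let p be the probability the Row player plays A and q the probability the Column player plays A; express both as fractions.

p = 8/13, q = 3/4

Each player's mixing probability is pinned down by making the *other* player indifferent.
The Column player indifferent between A and B: p·(-4) + (1−p)·5 = p·1 + (1−p)·(-3) ⟹ 5 + (-9)p = (-3) + 4p ⟹ p = 8/13.
The Row player indifferent between A and B: q·(-2) + (1−q)·2 = q·(-3) + (1−q)·5 ⟹ 2 + (-4)q = 5 + (-8)q ⟹ q = 3/4.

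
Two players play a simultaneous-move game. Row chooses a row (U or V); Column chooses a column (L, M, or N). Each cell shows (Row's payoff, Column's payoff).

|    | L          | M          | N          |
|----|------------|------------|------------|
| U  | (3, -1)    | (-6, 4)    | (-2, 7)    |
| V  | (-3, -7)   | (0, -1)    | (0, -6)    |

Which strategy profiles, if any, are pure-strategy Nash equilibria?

Check mutual best responses: a cell is a NE iff neither player can gain by unilaterally deviating.
Row's best responses — vs L: U (payoff 3); vs M: V (payoff 0); vs N: V (payoff 0).
Column's best responses — vs U: N (payoff 7); vs V: M (payoff -1).
The only mutual best response is (V, M); neither player gains by switching there.

(V, M)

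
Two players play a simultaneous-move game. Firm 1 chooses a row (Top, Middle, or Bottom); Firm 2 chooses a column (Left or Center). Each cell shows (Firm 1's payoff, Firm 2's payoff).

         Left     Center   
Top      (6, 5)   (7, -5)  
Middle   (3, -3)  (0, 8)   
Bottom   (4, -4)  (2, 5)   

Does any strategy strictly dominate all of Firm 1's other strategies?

Check whether one of Firm 1's strategies beats all alternatives regardless of what the opponent does.
Top strictly dominates: vs Left: 6 > each of {3, 4}; vs Center: 7 > each of {0, 2}.

Top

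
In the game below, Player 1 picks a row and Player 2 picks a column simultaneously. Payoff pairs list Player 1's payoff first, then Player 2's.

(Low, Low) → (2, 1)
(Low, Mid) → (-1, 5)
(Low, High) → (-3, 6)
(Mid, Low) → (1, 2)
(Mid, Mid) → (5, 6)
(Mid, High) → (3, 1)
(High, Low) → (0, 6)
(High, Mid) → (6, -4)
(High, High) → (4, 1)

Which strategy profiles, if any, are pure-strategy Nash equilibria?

None

A profile is a Nash equilibrium when each player is best-responding to the other.
Player 1's best responses — vs Low: Low (payoff 2); vs Mid: High (payoff 6); vs High: High (payoff 4).
Player 2's best responses — vs Low: High (payoff 6); vs Mid: Mid (payoff 6); vs High: Low (payoff 6).
No cell has both players best-responding. For instance, Player 1's best reply to Low is Low, but against Low Player 2 prefers High over Low.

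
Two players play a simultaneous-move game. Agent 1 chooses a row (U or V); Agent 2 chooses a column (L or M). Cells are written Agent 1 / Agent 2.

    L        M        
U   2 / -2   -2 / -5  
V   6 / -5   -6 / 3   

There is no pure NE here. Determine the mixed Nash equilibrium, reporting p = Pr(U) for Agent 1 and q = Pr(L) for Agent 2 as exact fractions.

p = 8/11, q = 1/2

Each player's mixing probability is pinned down by making the *other* player indifferent.
Agent 2 indifferent between L and M: p·(-2) + (1−p)·(-5) = p·(-5) + (1−p)·3 ⟹ (-5) + 3p = 3 + (-8)p ⟹ p = 8/11.
Agent 1 indifferent between U and V: q·2 + (1−q)·(-2) = q·6 + (1−q)·(-6) ⟹ (-2) + 4q = (-6) + 12q ⟹ q = 1/2.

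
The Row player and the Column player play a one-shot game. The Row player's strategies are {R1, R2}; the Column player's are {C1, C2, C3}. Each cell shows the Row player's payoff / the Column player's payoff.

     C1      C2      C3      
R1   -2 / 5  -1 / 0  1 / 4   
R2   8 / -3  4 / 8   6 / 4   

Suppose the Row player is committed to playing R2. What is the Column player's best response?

With the Row player fixed at R2, the Column player's payoffs are: C1 → -3, C2 → 8, C3 → 4.
The maximum is 8, achieved by C2.

C2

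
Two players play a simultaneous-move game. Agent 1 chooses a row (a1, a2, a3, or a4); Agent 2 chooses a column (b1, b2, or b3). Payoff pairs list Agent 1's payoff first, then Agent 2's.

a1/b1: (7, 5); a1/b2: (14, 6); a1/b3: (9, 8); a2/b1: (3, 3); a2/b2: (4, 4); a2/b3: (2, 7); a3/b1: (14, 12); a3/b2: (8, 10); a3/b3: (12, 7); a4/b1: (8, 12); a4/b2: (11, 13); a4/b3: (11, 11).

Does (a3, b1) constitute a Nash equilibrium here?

Holding Agent 2 at b1: Agent 1 gets 14 from a3, versus 7 from a1, 3 from a2, 8 from a4. No profitable deviation for Agent 1.
Holding Agent 1 at a3: Agent 2 gets 12 from b1, versus 10 from b2, 7 from b3. No profitable deviation for Agent 2 either.

Yes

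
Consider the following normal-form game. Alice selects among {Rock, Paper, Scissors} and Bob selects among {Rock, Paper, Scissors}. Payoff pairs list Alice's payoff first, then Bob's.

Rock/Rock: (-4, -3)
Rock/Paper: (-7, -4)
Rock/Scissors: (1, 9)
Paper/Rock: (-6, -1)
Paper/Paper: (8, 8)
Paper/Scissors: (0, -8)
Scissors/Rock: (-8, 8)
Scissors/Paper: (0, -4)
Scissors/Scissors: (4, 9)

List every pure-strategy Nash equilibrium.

Check mutual best responses: a cell is a NE iff neither player can gain by unilaterally deviating.
Alice's best responses — vs Rock: Rock (payoff -4); vs Paper: Paper (payoff 8); vs Scissors: Scissors (payoff 4).
Bob's best responses — vs Rock: Scissors (payoff 9); vs Paper: Paper (payoff 8); vs Scissors: Scissors (payoff 9).
Mutual best responses occur at (Paper, Paper) and (Scissors, Scissors); at each, neither player gains by switching.

(Paper, Paper) and (Scissors, Scissors)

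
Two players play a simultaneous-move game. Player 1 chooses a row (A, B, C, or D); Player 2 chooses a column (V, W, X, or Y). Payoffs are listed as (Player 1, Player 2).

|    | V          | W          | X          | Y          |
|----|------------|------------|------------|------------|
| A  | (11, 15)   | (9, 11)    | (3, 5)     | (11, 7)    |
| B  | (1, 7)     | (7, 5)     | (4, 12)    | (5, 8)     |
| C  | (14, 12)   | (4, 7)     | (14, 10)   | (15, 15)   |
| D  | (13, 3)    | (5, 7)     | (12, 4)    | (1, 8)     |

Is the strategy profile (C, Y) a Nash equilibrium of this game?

Holding Player 2 at Y: Player 1 gets 15 from C, versus 11 from A, 5 from B, 1 from D. No profitable deviation for Player 1.
Holding Player 1 at C: Player 2 gets 15 from Y, versus 12 from V, 7 from W, 10 from X. No profitable deviation for Player 2 either.

Yes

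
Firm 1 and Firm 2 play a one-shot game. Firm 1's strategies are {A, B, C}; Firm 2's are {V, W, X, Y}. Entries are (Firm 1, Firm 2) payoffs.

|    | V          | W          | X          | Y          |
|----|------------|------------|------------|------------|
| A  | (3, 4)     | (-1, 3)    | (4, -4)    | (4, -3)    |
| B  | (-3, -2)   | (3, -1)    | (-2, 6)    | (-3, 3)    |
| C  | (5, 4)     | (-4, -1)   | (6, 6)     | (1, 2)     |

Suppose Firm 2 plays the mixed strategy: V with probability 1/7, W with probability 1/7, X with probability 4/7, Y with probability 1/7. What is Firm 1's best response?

C

Compute Firm 1's expected payoff from each pure strategy against the given mix.
A: (1/7)·3 + (1/7)·(-1) + (4/7)·4 + (1/7)·4 = 22/7
B: (1/7)·(-3) + (1/7)·3 + (4/7)·(-2) + (1/7)·(-3) = -11/7
C: (1/7)·5 + (1/7)·(-4) + (4/7)·6 + (1/7)·1 = 26/7
Highest expected payoff is 26/7, from C.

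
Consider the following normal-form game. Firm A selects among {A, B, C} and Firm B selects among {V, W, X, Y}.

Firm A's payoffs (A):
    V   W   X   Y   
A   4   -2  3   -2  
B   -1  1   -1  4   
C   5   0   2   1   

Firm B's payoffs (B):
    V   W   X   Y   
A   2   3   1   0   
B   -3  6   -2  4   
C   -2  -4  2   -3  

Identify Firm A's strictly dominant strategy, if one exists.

A strategy is strictly dominant if it gives Firm A a strictly higher payoff than every other strategy, against every choice by the opponent.
A is not dominant: against V, C gives 5 > 4.
B is not dominant: against V, A gives 4 > -1.
C is not dominant: against W, B gives 1 > 0.
No single strategy is best against every opponent action.

No strictly dominant strategy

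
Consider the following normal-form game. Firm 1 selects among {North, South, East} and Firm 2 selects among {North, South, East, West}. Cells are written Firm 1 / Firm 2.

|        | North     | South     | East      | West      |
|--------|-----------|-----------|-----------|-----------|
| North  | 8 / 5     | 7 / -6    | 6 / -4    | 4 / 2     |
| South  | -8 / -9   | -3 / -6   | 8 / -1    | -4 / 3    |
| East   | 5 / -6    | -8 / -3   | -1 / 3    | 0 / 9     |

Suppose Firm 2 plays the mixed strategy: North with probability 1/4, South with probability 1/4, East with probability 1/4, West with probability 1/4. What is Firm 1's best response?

Firm 1's best reply maximizes expected payoff against the mix.
North: (1/4)·8 + (1/4)·7 + (1/4)·6 + (1/4)·4 = 25/4
South: (1/4)·(-8) + (1/4)·(-3) + (1/4)·8 + (1/4)·(-4) = -7/4
East: (1/4)·5 + (1/4)·(-8) + (1/4)·(-1) + (1/4)·0 = -1
Highest expected payoff is 25/4, from North.

North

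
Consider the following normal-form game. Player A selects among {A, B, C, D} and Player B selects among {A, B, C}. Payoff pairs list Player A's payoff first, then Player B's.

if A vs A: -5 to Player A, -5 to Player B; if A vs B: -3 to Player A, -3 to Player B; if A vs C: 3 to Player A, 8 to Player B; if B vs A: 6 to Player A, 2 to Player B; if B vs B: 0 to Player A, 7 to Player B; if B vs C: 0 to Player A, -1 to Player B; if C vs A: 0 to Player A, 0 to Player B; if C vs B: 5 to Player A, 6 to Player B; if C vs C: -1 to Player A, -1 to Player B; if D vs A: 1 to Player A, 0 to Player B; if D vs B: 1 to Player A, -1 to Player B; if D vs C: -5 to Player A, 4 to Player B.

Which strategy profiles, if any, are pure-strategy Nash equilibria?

(A, C) and (C, B)

Check mutual best responses: a cell is a NE iff neither player can gain by unilaterally deviating.
Player A's best responses — vs A: B (payoff 6); vs B: C (payoff 5); vs C: A (payoff 3).
Player B's best responses — vs A: C (payoff 8); vs B: B (payoff 7); vs C: B (payoff 6); vs D: C (payoff 4).
Mutual best responses occur at (A, C) and (C, B); at each, neither player gains by switching.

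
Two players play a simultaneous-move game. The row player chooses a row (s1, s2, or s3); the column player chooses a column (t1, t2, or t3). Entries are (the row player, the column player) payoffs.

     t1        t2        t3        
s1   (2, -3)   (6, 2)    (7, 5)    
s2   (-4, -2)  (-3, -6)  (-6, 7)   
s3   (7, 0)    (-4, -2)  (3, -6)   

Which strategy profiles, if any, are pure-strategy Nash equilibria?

Check mutual best responses: a cell is a NE iff neither player can gain by unilaterally deviating.
The row player's best responses — vs t1: s3 (payoff 7); vs t2: s1 (payoff 6); vs t3: s1 (payoff 7).
The column player's best responses — vs s1: t3 (payoff 5); vs s2: t3 (payoff 7); vs s3: t1 (payoff 0).
Mutual best responses occur at (s1, t3) and (s3, t1); at each, neither player gains by switching.

(s1, t3) and (s3, t1)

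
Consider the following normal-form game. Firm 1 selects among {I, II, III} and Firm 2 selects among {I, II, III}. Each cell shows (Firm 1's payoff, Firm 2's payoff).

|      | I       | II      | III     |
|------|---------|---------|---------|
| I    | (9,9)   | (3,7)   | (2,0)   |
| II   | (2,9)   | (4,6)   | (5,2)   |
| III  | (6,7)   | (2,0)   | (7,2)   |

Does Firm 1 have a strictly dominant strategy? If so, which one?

Check whether one of Firm 1's strategies beats all alternatives regardless of what the opponent does.
I is not dominant: against II, II gives 4 > 3.
II is not dominant: against I, I gives 9 > 2.
III is not dominant: against I, I gives 9 > 6.
No single strategy is best against every opponent action.

None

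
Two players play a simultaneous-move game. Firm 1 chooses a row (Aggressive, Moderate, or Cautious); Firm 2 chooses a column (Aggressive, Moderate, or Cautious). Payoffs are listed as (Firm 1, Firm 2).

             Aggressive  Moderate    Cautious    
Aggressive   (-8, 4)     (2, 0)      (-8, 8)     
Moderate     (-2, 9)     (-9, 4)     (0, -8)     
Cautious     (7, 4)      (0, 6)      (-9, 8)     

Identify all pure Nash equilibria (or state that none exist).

Check mutual best responses: a cell is a NE iff neither player can gain by unilaterally deviating.
Firm 1's best responses — vs Aggressive: Cautious (payoff 7); vs Moderate: Aggressive (payoff 2); vs Cautious: Moderate (payoff 0).
Firm 2's best responses — vs Aggressive: Cautious (payoff 8); vs Moderate: Aggressive (payoff 9); vs Cautious: Cautious (payoff 8).
No cell has both players best-responding. For instance, Firm 1's best reply to Moderate is Aggressive, but against Aggressive Firm 2 prefers Cautious over Moderate.

There is no pure-strategy Nash equilibrium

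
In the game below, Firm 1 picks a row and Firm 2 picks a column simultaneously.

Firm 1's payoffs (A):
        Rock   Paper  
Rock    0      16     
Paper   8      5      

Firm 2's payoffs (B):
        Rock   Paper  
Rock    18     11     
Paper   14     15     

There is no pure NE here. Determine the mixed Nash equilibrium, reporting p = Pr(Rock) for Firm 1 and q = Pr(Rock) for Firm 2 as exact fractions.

In a mixed NE each player is indifferent between their pure strategies, so the opponent's mix sets the indifference.
Firm 2 indifferent between Rock and Paper: p·18 + (1−p)·14 = p·11 + (1−p)·15 ⟹ 14 + 4p = 15 + (-4)p ⟹ p = 1/8.
Firm 1 indifferent between Rock and Paper: q·0 + (1−q)·16 = q·8 + (1−q)·5 ⟹ 16 + (-16)q = 5 + 3q ⟹ q = 11/19.

p = 1/8, q = 11/19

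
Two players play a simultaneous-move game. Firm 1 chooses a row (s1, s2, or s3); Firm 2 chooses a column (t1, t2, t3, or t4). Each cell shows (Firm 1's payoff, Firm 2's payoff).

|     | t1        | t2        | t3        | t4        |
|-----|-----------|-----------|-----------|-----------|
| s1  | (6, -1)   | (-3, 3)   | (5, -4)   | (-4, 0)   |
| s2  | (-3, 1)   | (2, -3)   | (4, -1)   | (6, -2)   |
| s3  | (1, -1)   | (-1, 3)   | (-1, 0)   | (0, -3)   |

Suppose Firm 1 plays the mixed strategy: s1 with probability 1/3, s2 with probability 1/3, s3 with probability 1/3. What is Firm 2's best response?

t2

Firm 2's best reply maximizes expected payoff against the mix.
t1: (1/3)·(-1) + (1/3)·1 + (1/3)·(-1) = -1/3
t2: (1/3)·3 + (1/3)·(-3) + (1/3)·3 = 1
t3: (1/3)·(-4) + (1/3)·(-1) + (1/3)·0 = -5/3
t4: (1/3)·0 + (1/3)·(-2) + (1/3)·(-3) = -5/3
Highest expected payoff is 1, from t2.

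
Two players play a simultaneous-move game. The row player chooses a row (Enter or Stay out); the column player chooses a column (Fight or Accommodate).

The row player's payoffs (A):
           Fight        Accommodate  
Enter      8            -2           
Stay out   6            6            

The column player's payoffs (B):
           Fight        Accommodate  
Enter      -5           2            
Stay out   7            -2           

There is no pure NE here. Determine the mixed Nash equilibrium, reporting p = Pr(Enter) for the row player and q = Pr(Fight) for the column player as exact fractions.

p = 9/16, q = 4/5

Each player's mixing probability is pinned down by making the *other* player indifferent.
The column player indifferent between Fight and Accommodate: p·(-5) + (1−p)·7 = p·2 + (1−p)·(-2) ⟹ 7 + (-12)p = (-2) + 4p ⟹ p = 9/16.
The row player indifferent between Enter and Stay out: q·8 + (1−q)·(-2) = q·6 + (1−q)·6 ⟹ (-2) + 10q = 6 + 0q ⟹ q = 4/5.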